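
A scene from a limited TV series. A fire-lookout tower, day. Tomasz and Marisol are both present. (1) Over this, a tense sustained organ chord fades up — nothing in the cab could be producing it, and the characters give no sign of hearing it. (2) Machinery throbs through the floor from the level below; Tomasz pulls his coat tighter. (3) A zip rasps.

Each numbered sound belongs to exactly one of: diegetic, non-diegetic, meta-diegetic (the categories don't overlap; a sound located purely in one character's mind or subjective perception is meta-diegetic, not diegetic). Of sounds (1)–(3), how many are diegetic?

(1) is non-diegetic: it has no source in the story world and no character can hear it — it's underscore.
(2) is diegetic: machinery is part of the location's real environment.
(3) an in-world source (a zip); characters could hear it → diegetic.
Diegetic: (2), (3) — that's 2.

2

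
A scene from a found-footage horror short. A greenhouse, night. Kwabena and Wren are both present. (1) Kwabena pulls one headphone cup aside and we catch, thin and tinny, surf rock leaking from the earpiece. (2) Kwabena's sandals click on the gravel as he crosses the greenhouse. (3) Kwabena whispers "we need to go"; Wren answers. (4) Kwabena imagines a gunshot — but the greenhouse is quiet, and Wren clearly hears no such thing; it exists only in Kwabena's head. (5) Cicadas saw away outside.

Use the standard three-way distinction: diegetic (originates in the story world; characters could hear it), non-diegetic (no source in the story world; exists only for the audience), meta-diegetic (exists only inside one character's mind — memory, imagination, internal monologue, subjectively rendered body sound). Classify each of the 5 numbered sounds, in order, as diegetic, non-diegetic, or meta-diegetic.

(1) is diegetic: the earpiece is a real device on Kwabena's head — source music.
(2) is diegetic: it's the physical sound of Kwabena moving in the space.
(3) is diegetic: Kwabena is a character speaking aloud in the scene.
(4) is meta-diegetic: the sound is imagined by Kwabena; nothing in the story world is producing it and Wren can't hear it.
Sound (5): cicadas is part of the location's real environment, so diegetic.

diegetic, diegetic, diegetic, meta-diegetic, diegetic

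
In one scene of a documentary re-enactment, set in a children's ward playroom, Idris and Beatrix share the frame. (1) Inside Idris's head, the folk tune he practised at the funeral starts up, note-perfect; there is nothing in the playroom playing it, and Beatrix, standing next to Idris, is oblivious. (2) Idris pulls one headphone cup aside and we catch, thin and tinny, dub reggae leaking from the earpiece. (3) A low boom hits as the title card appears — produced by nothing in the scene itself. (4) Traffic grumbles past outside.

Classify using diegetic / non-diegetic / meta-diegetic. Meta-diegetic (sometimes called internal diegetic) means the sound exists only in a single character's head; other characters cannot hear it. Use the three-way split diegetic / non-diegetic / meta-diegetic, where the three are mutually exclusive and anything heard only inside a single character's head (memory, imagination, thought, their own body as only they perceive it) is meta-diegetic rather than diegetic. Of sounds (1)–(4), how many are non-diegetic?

1

Sound (1): the music is a memory playing inside Idris's mind alone; no real-world source, Beatrix can't hear it, so meta-diegetic.
Sound (2): the earpiece is a real device on Idris's head — source music, so diegetic.
(3) is non-diegetic: an editorial stinger — it belongs to the cut, not the story world.
Sound (4): traffic is part of the location's real environment, so diegetic.
So 1 of the 4 is non-diegetic: (3).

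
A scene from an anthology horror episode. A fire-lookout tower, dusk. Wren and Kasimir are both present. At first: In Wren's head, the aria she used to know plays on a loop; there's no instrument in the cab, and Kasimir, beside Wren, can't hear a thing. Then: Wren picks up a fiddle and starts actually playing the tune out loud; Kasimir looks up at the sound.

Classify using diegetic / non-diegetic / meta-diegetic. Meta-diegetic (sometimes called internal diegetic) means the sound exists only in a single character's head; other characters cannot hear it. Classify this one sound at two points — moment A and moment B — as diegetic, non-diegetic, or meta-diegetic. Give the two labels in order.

meta-diegetic, diegetic

Moment A: the tune exists only as Wren's private memory; Kasimir can't hear it → meta-diegetic.
Moment B: Wren is now producing it live on a fiddle, in the room, and Kasimir hears it → diegetic.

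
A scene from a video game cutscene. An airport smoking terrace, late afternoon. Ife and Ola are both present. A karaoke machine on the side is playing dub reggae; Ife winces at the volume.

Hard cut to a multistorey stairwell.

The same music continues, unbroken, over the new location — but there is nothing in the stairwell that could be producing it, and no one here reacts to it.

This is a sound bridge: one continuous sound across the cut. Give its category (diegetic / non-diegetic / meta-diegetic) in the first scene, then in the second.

diegetic, non-diegetic

Scene one: a karaoke machine is an on-screen source and Ife reacts to it → diegetic.
Scene two: there is no source in the stairwell and no one hears it — it's now underscore → non-diegetic.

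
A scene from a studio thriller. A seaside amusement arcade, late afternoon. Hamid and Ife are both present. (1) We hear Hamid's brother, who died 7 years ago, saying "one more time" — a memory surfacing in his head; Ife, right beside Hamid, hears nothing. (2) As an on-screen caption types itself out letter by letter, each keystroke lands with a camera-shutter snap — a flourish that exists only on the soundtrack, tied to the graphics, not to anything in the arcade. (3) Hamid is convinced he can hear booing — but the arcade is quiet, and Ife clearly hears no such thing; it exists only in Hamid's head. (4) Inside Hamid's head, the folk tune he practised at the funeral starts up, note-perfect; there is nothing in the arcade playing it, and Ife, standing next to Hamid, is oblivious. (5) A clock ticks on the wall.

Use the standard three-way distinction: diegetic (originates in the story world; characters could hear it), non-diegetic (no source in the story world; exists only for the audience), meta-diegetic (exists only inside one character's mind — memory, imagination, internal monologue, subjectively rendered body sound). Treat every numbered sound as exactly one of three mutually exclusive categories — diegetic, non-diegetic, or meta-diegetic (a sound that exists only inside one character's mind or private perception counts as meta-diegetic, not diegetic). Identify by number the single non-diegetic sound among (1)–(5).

Sound (1): the voice is a memory playing only inside Hamid's mind; Ife can't hear it, so meta-diegetic.
Sound (2): it accompanies on-screen graphics, not anything inside the story world, so non-diegetic.
(3) the sound is imagined by Hamid; nothing in the story world is producing it and Ife can't hear it → meta-diegetic.
(4) remembered music, private to Hamid — Ife is oblivious because it isn't in the room → meta-diegetic.
(5) the sound comes from a clock physically present in the location → diegetic.
Only (2) is non-diegetic.

2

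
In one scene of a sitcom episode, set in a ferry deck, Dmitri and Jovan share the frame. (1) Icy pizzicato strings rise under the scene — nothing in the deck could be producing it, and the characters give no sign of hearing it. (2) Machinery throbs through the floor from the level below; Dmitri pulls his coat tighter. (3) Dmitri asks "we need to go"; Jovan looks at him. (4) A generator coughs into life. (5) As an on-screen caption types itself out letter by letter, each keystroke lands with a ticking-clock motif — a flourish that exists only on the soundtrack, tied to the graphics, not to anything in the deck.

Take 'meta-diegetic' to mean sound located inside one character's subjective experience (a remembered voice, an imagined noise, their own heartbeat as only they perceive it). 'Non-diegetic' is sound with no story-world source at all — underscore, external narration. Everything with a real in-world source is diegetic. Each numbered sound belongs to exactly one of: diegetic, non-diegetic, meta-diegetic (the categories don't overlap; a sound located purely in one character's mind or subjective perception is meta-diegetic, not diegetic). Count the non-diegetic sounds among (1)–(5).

2

(1) nothing in the deck produces it and the characters don't hear it — pure soundtrack → non-diegetic.
Sound (2): machinery is part of the location's real environment, so diegetic.
Sound (3): Dmitri is a character speaking aloud in the scene, so diegetic.
(4) an in-world source (a generator); characters could hear it → diegetic.
(5) it accompanies on-screen graphics, not anything inside the story world → non-diegetic.
So 2 of the 5 are non-diegetic: (1), (5).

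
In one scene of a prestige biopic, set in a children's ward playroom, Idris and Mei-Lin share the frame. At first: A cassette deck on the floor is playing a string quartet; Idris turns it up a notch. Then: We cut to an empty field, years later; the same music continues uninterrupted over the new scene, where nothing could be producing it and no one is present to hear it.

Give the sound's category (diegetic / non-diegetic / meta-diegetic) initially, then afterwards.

diegetic, non-diegetic

Initially: a cassette deck is a real in-scene source and Idris reacts to it → diegetic.
Afterwards: there is no longer any in-world source and no one can hear it — it has become underscore → non-diegetic.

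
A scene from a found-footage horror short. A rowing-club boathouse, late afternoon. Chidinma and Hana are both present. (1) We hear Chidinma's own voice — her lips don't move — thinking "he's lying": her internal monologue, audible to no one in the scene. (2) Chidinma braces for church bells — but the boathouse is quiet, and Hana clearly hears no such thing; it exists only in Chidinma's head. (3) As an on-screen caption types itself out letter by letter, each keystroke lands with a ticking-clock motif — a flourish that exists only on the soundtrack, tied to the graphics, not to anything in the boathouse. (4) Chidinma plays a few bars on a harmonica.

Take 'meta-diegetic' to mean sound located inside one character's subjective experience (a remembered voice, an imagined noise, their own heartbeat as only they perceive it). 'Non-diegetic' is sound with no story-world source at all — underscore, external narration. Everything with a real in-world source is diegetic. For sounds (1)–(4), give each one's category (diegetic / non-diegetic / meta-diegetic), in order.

meta-diegetic, meta-diegetic, non-diegetic, diegetic

(1) internal monologue — inside Chidinma's mind, not spoken into the scene → meta-diegetic.
(2) is meta-diegetic: Chidinma alone 'hears' it — an imagined sound, not present in the space.
(3) is non-diegetic: it accompanies on-screen graphics, not anything inside the story world.
(4) is diegetic: the instrument and the performer are both in the scene.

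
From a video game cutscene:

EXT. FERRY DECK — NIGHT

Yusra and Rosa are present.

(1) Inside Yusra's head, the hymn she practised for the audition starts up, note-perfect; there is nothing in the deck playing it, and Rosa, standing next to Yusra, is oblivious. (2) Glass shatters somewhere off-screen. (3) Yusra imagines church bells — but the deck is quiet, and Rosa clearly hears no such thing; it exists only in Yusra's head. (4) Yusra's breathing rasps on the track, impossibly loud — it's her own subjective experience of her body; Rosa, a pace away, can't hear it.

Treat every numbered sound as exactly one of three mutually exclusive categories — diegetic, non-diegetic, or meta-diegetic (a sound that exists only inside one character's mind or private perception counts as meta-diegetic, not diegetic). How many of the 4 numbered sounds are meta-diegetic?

3

Sound (1): remembered music, private to Yusra — Rosa is oblivious because it isn't in the room, so meta-diegetic.
(2) is diegetic: glass is a real object/event in the scene's world.
Sound (3): the sound is imagined by Yusra; nothing in the story world is producing it and Rosa can't hear it, so meta-diegetic.
Sound (4): point-of-audition from inside Yusra's body; not a sound in the room, so meta-diegetic.
Meta-diegetic: (1), (3), (4) — that's 3.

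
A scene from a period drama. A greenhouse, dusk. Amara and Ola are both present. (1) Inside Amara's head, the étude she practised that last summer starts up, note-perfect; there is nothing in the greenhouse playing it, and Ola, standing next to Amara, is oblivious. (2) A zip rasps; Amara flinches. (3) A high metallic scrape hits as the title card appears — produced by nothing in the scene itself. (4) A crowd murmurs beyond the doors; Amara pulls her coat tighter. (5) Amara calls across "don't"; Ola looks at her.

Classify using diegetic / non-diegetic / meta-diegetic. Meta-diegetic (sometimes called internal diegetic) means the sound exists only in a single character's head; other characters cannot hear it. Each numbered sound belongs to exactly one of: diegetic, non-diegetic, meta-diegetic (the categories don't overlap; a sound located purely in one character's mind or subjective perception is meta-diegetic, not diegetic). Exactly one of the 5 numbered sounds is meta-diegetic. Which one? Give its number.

(1) is meta-diegetic: the music is a memory playing inside Amara's mind alone; no real-world source, Ola can't hear it.
(2) an in-world source (a zip); characters could hear it → diegetic.
Sound (3): it's a sound-design accent with no in-world source; no one in the scene can hear it, so non-diegetic.
(4) is diegetic: a crowd is part of the location's real environment.
(5) is diegetic: on-screen dialogue — Amara speaks and Ola is there to hear.
Only (1) is meta-diegetic.

1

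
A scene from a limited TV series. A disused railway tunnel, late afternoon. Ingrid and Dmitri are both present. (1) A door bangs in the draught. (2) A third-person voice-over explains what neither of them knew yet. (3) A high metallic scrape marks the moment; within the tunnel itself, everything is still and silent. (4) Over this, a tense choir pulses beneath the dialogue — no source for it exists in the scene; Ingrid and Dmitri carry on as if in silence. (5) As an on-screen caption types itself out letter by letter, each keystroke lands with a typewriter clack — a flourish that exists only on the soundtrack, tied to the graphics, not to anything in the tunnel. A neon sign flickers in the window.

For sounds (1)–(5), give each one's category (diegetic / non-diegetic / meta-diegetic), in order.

Sound (1): the sound comes from a door physically present in the location, so diegetic.
(2) is non-diegetic: external voice-over — not a character, not heard by anyone in the scene.
(3) it's a sound-design accent with no in-world source; no one in the scene can hear it → non-diegetic.
(4) is non-diegetic: it has no source in the story world and no character can hear it — it's underscore.
Sound (5): it accompanies on-screen graphics, not anything inside the story world, so non-diegetic.

diegetic, non-diegetic, non-diegetic, non-diegetic, non-diegetic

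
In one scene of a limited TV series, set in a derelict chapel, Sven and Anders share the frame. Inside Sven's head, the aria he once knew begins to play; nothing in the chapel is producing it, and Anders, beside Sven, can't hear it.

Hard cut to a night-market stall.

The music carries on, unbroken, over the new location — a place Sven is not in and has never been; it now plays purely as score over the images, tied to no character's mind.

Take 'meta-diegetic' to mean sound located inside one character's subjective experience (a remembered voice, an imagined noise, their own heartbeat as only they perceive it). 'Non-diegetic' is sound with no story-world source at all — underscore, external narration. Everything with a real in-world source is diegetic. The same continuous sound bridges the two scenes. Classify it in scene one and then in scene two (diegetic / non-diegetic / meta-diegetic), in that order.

meta-diegetic, non-diegetic

Scene one: the music exists only inside Sven's mind; Anders can't hear it → meta-diegetic.
Scene two: it's detached from Sven entirely and plays over unrelated images with no in-world source — conventional underscore → non-diegetic.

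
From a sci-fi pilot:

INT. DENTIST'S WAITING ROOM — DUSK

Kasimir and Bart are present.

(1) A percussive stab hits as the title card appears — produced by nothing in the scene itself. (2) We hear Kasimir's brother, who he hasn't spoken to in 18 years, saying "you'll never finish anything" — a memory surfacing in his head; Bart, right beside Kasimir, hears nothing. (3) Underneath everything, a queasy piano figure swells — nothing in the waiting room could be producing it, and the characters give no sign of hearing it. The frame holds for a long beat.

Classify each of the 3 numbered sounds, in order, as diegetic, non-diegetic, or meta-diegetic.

Sound (1): nothing in the scene produces it; it's an accent added for the audience, so non-diegetic.
Sound (2): the voice is a memory playing only inside Kasimir's mind; Bart can't hear it, so meta-diegetic.
Sound (3): nothing in the waiting room produces it and the characters don't hear it — pure soundtrack, so non-diegetic.

non-diegetic, meta-diegetic, non-diegetic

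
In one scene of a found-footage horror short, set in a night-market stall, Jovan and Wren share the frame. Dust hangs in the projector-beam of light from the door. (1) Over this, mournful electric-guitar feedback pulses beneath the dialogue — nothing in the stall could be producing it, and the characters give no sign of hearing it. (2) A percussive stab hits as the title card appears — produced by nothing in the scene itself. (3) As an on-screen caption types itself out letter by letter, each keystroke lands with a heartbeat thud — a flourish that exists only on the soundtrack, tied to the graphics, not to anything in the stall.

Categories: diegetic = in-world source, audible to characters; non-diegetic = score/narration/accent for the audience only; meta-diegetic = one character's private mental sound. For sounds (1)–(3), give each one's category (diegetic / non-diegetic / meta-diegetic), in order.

non-diegetic, non-diegetic, non-diegetic

(1) is non-diegetic: nothing in the stall produces it and the characters don't hear it — pure soundtrack.
(2) is non-diegetic: nothing in the scene produces it; it's an accent added for the audience.
(3) is non-diegetic: the caption isn't part of the story world, so neither is the sound tied to it.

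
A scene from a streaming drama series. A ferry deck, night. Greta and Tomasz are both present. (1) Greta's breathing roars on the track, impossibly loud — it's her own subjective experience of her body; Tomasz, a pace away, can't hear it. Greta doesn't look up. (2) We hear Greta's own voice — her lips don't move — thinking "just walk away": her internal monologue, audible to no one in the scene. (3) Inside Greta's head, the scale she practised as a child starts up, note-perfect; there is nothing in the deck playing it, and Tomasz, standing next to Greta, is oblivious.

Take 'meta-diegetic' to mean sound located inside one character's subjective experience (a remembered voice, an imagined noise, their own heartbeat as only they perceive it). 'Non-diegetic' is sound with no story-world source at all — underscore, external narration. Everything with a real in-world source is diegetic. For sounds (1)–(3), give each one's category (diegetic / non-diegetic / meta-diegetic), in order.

(1) is meta-diegetic: a subjective body sound — Greta's private perception, inaudible to Tomasz.
(2) Greta's thought-voice: a private mental sound no other character can hear → meta-diegetic.
(3) is meta-diegetic: remembered music, private to Greta — Tomasz is oblivious because it isn't in the room.

meta-diegetic, meta-diegetic, meta-diegetic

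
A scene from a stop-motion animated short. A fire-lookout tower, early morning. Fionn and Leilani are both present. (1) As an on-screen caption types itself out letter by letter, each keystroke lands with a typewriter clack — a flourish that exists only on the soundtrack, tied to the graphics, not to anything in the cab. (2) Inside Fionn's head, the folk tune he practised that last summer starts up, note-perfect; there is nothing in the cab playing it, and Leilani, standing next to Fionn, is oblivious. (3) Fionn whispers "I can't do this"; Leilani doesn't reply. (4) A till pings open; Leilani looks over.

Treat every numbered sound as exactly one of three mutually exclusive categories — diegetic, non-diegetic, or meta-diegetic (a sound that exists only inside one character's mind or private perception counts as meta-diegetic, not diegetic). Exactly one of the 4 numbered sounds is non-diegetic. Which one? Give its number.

1

(1) the caption isn't part of the story world, so neither is the sound tied to it → non-diegetic.
Sound (2): remembered music, private to Fionn — Leilani is oblivious because it isn't in the room, so meta-diegetic.
Sound (3): on-screen dialogue — Fionn speaks and Leilani is there to hear, so diegetic.
Sound (4): the sound comes from a till physically present in the location, so diegetic.
Only (1) is non-diegetic.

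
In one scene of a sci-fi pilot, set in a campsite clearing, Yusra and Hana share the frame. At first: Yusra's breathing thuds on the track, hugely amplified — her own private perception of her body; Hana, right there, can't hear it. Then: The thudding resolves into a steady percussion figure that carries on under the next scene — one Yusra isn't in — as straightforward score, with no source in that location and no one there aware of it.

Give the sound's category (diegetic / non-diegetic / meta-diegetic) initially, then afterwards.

meta-diegetic, non-diegetic

Initially: it's Yusra's subjective body sound, inaudible to Hana → meta-diegetic.
Afterwards: detached from Yusra and playing as sourceless score over a scene she isn't in — for the audience only → non-diegetic.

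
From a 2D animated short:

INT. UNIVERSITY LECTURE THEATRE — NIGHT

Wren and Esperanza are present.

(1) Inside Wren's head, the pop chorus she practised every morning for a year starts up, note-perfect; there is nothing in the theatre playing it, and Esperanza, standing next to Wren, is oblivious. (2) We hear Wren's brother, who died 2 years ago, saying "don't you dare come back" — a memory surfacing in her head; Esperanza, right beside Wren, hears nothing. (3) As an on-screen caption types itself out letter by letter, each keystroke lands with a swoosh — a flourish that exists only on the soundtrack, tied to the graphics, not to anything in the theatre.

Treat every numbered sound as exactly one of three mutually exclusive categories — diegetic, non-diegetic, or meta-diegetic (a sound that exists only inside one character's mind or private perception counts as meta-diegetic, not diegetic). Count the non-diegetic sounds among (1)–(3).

1

(1) remembered music, private to Wren — Esperanza is oblivious because it isn't in the room → meta-diegetic.
(2) is meta-diegetic: a remembered line, private to Wren — not present in the room, not audible to Esperanza.
(3) it accompanies on-screen graphics, not anything inside the story world → non-diegetic.
So 1 of the 3 is non-diegetic: (3).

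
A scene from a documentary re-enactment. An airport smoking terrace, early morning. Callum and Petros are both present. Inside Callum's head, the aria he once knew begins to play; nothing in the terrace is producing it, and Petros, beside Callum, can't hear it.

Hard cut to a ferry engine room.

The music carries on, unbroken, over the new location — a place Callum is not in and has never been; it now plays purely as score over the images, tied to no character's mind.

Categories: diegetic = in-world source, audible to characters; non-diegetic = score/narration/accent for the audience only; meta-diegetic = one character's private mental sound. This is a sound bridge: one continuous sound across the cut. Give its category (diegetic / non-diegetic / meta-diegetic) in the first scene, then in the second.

meta-diegetic, non-diegetic

Scene one: the music exists only inside Callum's mind; Petros can't hear it → meta-diegetic.
Scene two: it's detached from Callum entirely and plays over unrelated images with no in-world source — conventional underscore → non-diegetic.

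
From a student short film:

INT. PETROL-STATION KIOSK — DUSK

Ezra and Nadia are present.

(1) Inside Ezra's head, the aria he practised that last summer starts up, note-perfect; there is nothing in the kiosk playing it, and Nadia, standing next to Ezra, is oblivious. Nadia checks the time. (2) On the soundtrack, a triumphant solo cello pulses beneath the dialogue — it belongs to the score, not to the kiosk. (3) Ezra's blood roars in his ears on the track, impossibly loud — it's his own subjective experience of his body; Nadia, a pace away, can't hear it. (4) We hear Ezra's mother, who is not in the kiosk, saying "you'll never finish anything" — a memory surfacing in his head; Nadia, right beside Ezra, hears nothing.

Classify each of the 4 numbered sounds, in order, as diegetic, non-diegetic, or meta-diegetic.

meta-diegetic, non-diegetic, meta-diegetic, meta-diegetic

(1) the music is a memory playing inside Ezra's mind alone; no real-world source, Nadia can't hear it → meta-diegetic.
Sound (2): nothing in the kiosk produces it and the characters don't hear it — pure soundtrack, so non-diegetic.
(3) is meta-diegetic: point-of-audition from inside Ezra's body; not a sound in the room.
(4) is meta-diegetic: a remembered line, private to Ezra — not present in the room, not audible to Nadia.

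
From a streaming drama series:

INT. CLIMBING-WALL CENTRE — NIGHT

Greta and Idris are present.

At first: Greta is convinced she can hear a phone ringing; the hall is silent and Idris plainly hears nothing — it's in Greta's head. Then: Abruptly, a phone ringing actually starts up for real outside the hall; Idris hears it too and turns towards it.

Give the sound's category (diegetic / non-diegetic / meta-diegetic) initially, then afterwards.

meta-diegetic, diegetic

Initially: only Greta 'hears' it — imagined, in her mind → meta-diegetic.
Afterwards: now there's a real external source and Idris hears it too — in the story world → diegetic.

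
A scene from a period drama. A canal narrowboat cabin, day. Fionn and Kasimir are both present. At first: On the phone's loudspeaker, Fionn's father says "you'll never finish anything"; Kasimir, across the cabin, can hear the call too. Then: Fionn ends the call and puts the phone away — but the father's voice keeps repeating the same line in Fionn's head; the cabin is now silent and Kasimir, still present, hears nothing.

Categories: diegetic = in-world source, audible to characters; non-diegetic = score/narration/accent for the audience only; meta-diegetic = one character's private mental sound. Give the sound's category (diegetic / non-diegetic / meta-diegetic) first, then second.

First: the loudspeaker is an in-world source; both Fionn and Kasimir hear the call → diegetic.
Second: with the phone off, the voice continues only as Fionn's private mental replay — Kasimir can't hear it → meta-diegetic.

diegetic, meta-diegetic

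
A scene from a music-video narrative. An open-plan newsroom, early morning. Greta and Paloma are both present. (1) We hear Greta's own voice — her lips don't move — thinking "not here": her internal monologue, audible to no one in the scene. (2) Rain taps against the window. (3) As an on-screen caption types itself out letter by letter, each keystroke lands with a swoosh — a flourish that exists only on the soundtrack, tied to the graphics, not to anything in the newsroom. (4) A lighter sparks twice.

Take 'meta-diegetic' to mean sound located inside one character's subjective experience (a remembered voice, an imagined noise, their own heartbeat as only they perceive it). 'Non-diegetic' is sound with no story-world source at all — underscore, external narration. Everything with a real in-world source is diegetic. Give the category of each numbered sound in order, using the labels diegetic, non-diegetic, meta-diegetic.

(1) is meta-diegetic: internal monologue — inside Greta's mind, not spoken into the scene.
Sound (2): rain is part of the location's real environment, so diegetic.
(3) is non-diegetic: it accompanies on-screen graphics, not anything inside the story world.
(4) is diegetic: a lighter is a real object/event in the scene's world.

meta-diegetic, diegetic, non-diegetic, diegetic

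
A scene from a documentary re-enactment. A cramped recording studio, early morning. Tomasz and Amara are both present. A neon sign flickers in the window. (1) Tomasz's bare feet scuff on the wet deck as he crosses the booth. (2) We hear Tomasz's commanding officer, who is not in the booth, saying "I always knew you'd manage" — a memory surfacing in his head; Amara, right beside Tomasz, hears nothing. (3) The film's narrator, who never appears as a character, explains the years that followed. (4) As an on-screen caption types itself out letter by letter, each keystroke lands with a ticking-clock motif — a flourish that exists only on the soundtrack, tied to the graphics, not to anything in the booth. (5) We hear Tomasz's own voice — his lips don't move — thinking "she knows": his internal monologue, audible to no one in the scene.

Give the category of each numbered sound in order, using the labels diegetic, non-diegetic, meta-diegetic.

(1) is diegetic: it's the physical sound of Tomasz moving in the space.
(2) it's Tomasz's recollection rendered as sound; the other character can't hear it → meta-diegetic.
(3) is non-diegetic: external voice-over — not a character, not heard by anyone in the scene.
Sound (4): it accompanies on-screen graphics, not anything inside the story world, so non-diegetic.
Sound (5): Tomasz's thought-voice: a private mental sound no other character can hear, so meta-diegetic.

diegetic, meta-diegetic, non-diegetic, non-diegetic, meta-diegetic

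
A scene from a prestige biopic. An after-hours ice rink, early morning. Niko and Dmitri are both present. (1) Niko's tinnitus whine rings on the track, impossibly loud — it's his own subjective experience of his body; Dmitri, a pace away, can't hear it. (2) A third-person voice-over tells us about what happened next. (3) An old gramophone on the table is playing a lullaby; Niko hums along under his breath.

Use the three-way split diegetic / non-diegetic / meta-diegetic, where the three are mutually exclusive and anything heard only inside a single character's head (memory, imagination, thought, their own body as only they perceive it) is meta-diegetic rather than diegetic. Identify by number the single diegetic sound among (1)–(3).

(1) it's Niko's internal bodily sensation rendered as sound; only Niko 'hears' it → meta-diegetic.
(2) the narrator exists outside the story world, addressing only the audience → non-diegetic.
(3) source music from an old gramophone, which exists in the story world → diegetic.
Only (3) is diegetic.

3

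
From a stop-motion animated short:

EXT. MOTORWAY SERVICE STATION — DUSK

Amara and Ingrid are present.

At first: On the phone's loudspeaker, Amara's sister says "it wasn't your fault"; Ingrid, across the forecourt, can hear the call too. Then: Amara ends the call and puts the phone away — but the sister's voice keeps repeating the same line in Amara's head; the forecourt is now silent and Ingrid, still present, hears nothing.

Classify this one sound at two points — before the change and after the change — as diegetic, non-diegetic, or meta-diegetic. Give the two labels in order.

Before the change: the loudspeaker is an in-world source; both Amara and Ingrid hear the call → diegetic.
After the change: with the phone off, the voice continues only as Amara's private mental replay — Ingrid can't hear it → meta-diegetic.

diegetic, meta-diegetic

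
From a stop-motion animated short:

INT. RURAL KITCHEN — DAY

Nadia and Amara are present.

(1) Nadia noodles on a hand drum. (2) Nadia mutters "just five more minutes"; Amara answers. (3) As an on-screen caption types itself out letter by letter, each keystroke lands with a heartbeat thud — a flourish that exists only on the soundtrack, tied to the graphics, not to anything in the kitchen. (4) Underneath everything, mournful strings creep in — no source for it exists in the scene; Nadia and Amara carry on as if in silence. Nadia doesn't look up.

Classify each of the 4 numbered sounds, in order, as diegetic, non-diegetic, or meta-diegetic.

(1) Nadia is producing the music live, in the story world → diegetic.
(2) is diegetic: Nadia is a character speaking aloud in the scene.
(3) the caption isn't part of the story world, so neither is the sound tied to it → non-diegetic.
Sound (4): score with no on-screen or off-screen source; it exists for the audience alone, so non-diegetic.

diegetic, diegetic, non-diegetic, non-diegetic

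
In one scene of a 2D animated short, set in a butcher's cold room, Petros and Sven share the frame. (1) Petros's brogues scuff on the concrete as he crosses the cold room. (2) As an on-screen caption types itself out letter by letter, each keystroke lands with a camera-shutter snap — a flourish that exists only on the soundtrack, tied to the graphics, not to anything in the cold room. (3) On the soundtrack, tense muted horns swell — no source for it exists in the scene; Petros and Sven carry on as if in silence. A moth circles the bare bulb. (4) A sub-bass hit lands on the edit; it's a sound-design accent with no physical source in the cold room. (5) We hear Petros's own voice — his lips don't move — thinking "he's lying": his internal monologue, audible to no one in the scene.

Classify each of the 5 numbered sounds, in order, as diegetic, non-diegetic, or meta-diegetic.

diegetic, non-diegetic, non-diegetic, non-diegetic, meta-diegetic

(1) is diegetic: it's the physical sound of Petros moving in the space.
(2) is non-diegetic: the caption isn't part of the story world, so neither is the sound tied to it.
(3) is non-diegetic: nothing in the cold room produces it and the characters don't hear it — pure soundtrack.
(4) is non-diegetic: nothing in the scene produces it; it's an accent added for the audience.
(5) is meta-diegetic: it's Petros's unspoken thought, heard only by the audience via his subjectivity.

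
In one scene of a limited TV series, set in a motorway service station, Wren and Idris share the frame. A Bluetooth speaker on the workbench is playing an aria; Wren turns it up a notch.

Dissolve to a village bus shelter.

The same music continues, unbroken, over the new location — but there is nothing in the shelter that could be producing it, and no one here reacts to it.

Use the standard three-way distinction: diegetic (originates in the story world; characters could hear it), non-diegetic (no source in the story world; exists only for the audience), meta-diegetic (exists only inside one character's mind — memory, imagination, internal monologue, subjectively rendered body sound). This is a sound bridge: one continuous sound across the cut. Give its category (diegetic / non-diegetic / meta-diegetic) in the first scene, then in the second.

Scene one: a Bluetooth speaker is an on-screen source and Wren reacts to it → diegetic.
Scene two: there is no source in the shelter and no one hears it — it's now underscore → non-diegetic.

diegetic, non-diegetic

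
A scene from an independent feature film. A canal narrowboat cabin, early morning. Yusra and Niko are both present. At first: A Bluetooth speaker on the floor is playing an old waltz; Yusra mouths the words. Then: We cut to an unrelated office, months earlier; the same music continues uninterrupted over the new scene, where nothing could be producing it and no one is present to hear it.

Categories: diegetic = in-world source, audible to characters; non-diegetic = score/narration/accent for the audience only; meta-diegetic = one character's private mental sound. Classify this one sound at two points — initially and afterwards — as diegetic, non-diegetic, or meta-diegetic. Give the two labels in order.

diegetic, non-diegetic

Initially: a Bluetooth speaker is a real in-scene source and Yusra reacts to it → diegetic.
Afterwards: there is no longer any in-world source and no one can hear it — it has become underscore → non-diegetic.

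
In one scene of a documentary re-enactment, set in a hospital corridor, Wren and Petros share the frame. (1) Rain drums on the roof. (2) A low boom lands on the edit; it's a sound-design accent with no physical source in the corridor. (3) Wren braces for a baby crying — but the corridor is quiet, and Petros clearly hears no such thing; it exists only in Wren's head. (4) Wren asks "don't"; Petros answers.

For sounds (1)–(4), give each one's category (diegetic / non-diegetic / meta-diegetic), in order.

(1) is diegetic: ambient/room sound belonging to the story's physical space.
Sound (2): it's a sound-design accent with no in-world source; no one in the scene can hear it, so non-diegetic.
(3) the sound is imagined by Wren; nothing in the story world is producing it and Petros can't hear it → meta-diegetic.
(4) is diegetic: Wren is a character speaking aloud in the scene.

diegetic, non-diegetic, meta-diegetic, diegetic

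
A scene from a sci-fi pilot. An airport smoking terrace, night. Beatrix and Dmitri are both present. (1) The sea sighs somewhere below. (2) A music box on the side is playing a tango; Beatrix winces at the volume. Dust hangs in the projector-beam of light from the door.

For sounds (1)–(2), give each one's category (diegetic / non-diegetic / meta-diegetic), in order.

(1) is diegetic: ambient/room sound belonging to the story's physical space.
(2) is diegetic: source music from a music box, which exists in the story world.

diegetic, diegetic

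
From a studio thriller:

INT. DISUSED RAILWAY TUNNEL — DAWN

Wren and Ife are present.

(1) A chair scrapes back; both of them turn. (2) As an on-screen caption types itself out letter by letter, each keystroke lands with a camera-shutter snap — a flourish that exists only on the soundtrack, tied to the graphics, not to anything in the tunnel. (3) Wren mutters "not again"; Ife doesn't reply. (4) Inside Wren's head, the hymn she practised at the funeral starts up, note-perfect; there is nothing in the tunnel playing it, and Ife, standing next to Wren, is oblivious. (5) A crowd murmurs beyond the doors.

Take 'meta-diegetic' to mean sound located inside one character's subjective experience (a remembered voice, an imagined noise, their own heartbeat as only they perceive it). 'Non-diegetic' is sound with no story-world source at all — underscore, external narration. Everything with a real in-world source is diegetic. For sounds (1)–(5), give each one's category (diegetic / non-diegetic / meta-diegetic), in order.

diegetic, non-diegetic, diegetic, meta-diegetic, diegetic

(1) the sound comes from a chair physically present in the location → diegetic.
(2) the caption isn't part of the story world, so neither is the sound tied to it → non-diegetic.
(3) Wren is a character speaking aloud in the scene → diegetic.
(4) it lives in Wren's subjectivity, not in the tunnel → meta-diegetic.
(5) a crowd is part of the location's real environment → diegetic.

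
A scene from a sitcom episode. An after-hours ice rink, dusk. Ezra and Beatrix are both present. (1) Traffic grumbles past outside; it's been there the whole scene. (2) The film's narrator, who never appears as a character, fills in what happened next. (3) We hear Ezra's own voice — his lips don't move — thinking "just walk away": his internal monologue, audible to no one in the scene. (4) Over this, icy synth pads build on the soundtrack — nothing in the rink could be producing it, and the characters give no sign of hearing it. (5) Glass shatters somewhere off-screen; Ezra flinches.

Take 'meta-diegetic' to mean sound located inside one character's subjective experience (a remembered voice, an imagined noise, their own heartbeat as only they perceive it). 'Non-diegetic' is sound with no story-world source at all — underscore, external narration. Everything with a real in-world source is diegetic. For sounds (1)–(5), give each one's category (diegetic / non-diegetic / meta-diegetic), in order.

Sound (1): it's the actual ambient sound of the location, so diegetic.
Sound (2): external voice-over — not a character, not heard by anyone in the scene, so non-diegetic.
Sound (3): internal monologue — inside Ezra's mind, not spoken into the scene, so meta-diegetic.
Sound (4): nothing in the rink produces it and the characters don't hear it — pure soundtrack, so non-diegetic.
Sound (5): glass is a real object/event in the scene's world, so diegetic.

diegetic, non-diegetic, meta-diegetic, non-diegetic, diegetic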